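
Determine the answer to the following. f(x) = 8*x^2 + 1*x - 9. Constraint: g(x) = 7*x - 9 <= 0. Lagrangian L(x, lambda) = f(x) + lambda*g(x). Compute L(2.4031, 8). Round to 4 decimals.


Step 1: Evaluate f(x).
f(2.4031) = 8*2.4031^2 + 1*2.4031 - 9 = 39.6022
Step 2: Evaluate g(x).
g(2.4031) = 7*2.4031 - 9 = 7.8217
Step 3: Compute Lagrangian.
L = 39.6022 + 8*7.8217 = 102.1758


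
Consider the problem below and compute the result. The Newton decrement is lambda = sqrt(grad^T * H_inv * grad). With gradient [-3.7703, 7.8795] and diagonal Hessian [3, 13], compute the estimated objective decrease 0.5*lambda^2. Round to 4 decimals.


Step 1: H is diagonal, so H^(-1) * g = [-1.2568, 0.6061].
Step 2: g^T H^(-1) g = sum_i g_i^2 / H_ii
  = (-3.7703)^2/3 + (7.8795)^2/13
  = 4.7384 + 4.7759 = 9.5143
Step 3: Objective decrease = 0.5 * g^T H^(-1) g = 4.7571


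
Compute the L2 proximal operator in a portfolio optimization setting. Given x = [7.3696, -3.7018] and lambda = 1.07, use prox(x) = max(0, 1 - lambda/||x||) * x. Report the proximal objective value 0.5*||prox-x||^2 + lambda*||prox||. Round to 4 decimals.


Step 1: Compute ||x||.
||x|| = 8.2471
Step 2: Compute scaling factor.
scale = max(0, 1 - 1.07/8.2471) = 0.8703
Step 3: prox(x) = [6.4134, -3.2215]
||prox(x)|| = 7.1771
Step 4: Proximal objective.
0.5*||prox-x||^2 = 0.5725
lambda*||prox|| = 7.6795
Total = 8.2519


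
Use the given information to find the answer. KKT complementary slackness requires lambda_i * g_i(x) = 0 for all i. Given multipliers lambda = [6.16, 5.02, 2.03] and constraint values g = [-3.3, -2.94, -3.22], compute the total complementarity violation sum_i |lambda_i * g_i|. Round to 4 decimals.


KKT complementary slackness check:
lambda_1 * g_1 = 6.16 * -3.3 = -20.328
lambda_2 * g_2 = 5.02 * -2.94 = -14.7588
lambda_3 * g_3 = 2.03 * -3.22 = -6.5366
Total violation = 20.328 + 14.7588 + 6.5366 = 41.6234


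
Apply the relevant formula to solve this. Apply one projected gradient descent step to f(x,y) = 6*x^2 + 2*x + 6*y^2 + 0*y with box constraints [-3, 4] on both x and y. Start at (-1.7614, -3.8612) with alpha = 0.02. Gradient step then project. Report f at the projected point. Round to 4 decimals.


Step 1: Compute gradient at (-1.7614, -3.8612).
grad_x = 2*6*-1.7614 + 2 = -19.1368
grad_y = 2*6*-3.8612 + 0 = -46.3344
Step 2: Gradient step.
x_raw = -1.7614 - 0.02*-19.1368 = -1.3787
y_raw = -3.8612 - 0.02*-46.3344 = -2.9345
Step 3: Project onto [-3, 4].
x_proj = clip(-1.3787) = -1.3787
y_proj = clip(-2.9345) = -2.9345
Step 4: Evaluate f.
f(-1.3787, -2.9345) = 60.3151


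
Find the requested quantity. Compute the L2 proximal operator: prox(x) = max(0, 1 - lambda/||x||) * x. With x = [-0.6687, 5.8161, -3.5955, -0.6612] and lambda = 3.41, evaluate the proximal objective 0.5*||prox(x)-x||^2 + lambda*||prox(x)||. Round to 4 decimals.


Step 1: Compute ||x||.
||x|| = 6.9021
Step 2: Compute scaling factor.
scale = max(0, 1 - 3.41/6.9021) = 0.5059
Step 3: prox(x) = [-0.3383, 2.9426, -1.8191, -0.3345]
||prox(x)|| = 3.4921
Step 4: Proximal objective.
0.5*||prox-x||^2 = 5.8141
lambda*||prox|| = 11.9081
Total = 17.7221


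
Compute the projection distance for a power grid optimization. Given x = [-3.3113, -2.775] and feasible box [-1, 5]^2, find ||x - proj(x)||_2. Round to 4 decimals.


Project each component onto [-1, 5].
clip(-3.3113) = -1.0, clip(-2.775) = -1.0
Projection = [-1.0, -1.0]
Squared diffs: [5.3421, 3.1506]
Distance = sqrt(8.4927) = 2.9142


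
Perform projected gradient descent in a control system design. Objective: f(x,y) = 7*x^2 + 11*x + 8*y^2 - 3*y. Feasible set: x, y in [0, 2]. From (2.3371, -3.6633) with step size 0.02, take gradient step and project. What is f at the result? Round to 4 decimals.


Step 1: Compute gradient at (2.3371, -3.6633).
grad_x = 2*7*2.3371 + 11 = 43.7194
grad_y = 2*8*-3.6633 - 3 = -61.6128
Step 2: Gradient step.
x_raw = 2.3371 - 0.02*43.7194 = 1.4627
y_raw = -3.6633 - 0.02*-61.6128 = -2.431
Step 3: Project onto [0, 2].
x_proj = clip(1.4627) = 1.4627
y_proj = clip(-2.431) = 0.0
Step 4: Evaluate f.
f(1.4627, 0.0) = 31.0665


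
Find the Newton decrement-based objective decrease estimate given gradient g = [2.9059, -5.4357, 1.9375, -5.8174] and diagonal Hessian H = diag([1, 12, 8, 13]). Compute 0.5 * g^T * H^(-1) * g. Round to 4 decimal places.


Step 1: H is diagonal, so H^(-1) * g = [2.9059, -0.453, 0.2422, -0.4475].
Step 2: g^T H^(-1) g = sum_i g_i^2 / H_ii
  = (2.9059)^2/1 + (-5.4357)^2/12 + (1.9375)^2/8 + (-5.8174)^2/13
  = 8.4443 + 2.4622 + 0.4692 + 2.6032 = 13.979
Step 3: Objective decrease = 0.5 * g^T H^(-1) g = 6.9895


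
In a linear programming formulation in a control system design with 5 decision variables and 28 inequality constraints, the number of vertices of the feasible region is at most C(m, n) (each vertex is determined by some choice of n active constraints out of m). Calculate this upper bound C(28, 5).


Each vertex corresponds to some choice of n active constraints out of m, so the number of vertices is at most C(m, n) = m! / (n!(m-n)!).
m = 28, n = 5
Numerator: 28 * 27 * 26 * 25 * 24
Denominator: 5! = 120
C(28, 5) = 98280


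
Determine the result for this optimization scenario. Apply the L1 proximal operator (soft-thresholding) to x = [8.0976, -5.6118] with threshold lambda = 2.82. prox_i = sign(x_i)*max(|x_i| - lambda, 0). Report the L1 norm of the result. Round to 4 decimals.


Soft-thresholding with lambda = 2.82:
prox(8.0976) = sign(8.0976)*max(|8.0976| - 2.82, 0) = 5.2776
prox(-5.6118) = sign(-5.6118)*max(|-5.6118| - 2.82, 0) = -2.7918
prox(x) = [5.2776, -2.7918]
||prox(x)||_1 = 5.2776 + 2.7918 = 8.0694


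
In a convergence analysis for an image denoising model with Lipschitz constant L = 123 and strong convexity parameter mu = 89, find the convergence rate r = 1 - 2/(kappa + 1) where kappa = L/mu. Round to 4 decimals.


Step 1: Compute the condition number.
kappa = L/mu = 123/89 = 1.382
Step 2: Compute the convergence rate.
r = 1 - 2/(kappa + 1) = 1 - 2*mu/(L + mu) = (L - mu)/(L + mu) = 34/212 = 0.1604


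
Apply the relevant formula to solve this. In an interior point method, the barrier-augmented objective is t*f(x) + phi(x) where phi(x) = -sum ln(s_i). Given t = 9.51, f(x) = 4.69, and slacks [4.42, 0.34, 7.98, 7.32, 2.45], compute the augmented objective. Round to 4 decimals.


Step 1: Compute log-barrier.
ln values: [1.4861, -1.0788, 2.0769, 1.9906, 0.8961]
phi = -(1.4861 - 1.0788 + 2.0769 + 1.9906 + 0.8961) = -5.371
Step 2: Compute augmented objective.
t*f(x) = 9.51*4.69 = 44.6019
Total = 44.6019 - 5.371 = 39.2309


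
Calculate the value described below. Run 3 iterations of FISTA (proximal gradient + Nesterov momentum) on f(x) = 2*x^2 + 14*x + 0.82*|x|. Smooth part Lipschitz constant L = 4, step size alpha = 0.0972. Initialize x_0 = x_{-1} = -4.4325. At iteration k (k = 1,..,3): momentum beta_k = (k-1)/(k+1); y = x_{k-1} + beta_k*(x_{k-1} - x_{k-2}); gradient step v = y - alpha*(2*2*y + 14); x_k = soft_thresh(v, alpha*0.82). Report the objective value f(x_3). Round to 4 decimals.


FISTA on f(x) = 2*x^2 + 14*x + 0.82*|x|
L = 4, alpha = 0.0972
Iteration 1: beta = 0.0, y = -4.4325 + 0.0*(-4.4325 + 4.4325) = -4.4325
  grad(y) = -3.73, v = y - alpha*grad = -4.0699
  prox(v) = soft_thresh(-4.0699, 0.0797) = -3.9902
Iteration 2: beta = 0.3333, y = -3.9902 + 0.3333*(-3.9902 + 4.4325) = -3.8428
  grad(y) = -1.3713, v = y - alpha*grad = -3.7095
  prox(v) = soft_thresh(-3.7095, 0.0797) = -3.6298
Iteration 3: beta = 0.5, y = -3.6298 + 0.5*(-3.6298 + 3.9902) = -3.4496
  grad(y) = 0.2015, v = y - alpha*grad = -3.4692
  prox(v) = soft_thresh(-3.4692, 0.0797) = -3.3895
f(x_3) = 2*(-3.3895)^2 + 14*(-3.3895) + 0.82*|-3.3895| = -21.6962


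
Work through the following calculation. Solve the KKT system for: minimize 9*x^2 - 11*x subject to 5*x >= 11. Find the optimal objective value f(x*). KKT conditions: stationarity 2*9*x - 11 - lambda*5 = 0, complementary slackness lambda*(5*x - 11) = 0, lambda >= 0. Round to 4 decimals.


Step 1: Try lambda = 0 (constraint inactive).
x_unc = 11/(2*9) = 0.6111
Check: 5*0.6111 = 3.0555 < 11 -- violated!
Step 2: Constraint must be active: 5*x = 11
x* = 11/5 = 2.2
lambda = (2*9*2.2 - 11)/5 = 5.72
Step 3: Compute optimal value.
f(x*) = 9*2.2^2 - 11*2.2 = 19.36


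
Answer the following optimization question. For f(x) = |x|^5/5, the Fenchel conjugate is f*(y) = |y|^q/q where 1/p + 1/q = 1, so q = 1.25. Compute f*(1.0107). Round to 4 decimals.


The conjugate exponent q satisfies 1/p + 1/q = 1.
p = 5, so q = 5/(5 - 1) = 1.25
|y|^q = 1.0107^1.25 = 1.0134
f*(1.0107) = 1.0134 / 1.25 = 0.8107


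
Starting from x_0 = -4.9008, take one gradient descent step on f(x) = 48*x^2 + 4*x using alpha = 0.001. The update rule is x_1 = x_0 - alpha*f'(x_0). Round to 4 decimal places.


We compute the gradient at x_0 and apply the update.
f'(x) = 96*x + 4
f'(-4.9008) = 96*-4.9008 + 4 = -466.4768
x_1 = -4.9008 - 0.001*-466.4768 = -4.4343


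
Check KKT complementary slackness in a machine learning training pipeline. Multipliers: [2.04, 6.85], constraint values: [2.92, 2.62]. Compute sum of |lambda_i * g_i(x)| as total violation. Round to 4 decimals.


KKT complementary slackness check:
lambda_1 * g_1 = 2.04 * 2.92 = 5.9568
lambda_2 * g_2 = 6.85 * 2.62 = 17.947
Total violation = 5.9568 + 17.947 = 23.9038


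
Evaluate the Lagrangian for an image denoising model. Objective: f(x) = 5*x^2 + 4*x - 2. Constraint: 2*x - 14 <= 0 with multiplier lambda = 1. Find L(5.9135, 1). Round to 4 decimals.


Step 1: Evaluate f(x).
f(5.9135) = 5*5.9135^2 + 4*5.9135 - 2 = 196.5014
Step 2: Evaluate g(x).
g(5.9135) = 2*5.9135 - 14 = -2.173
Step 3: Compute Lagrangian.
L = 196.5014 + 1*-2.173 = 194.3284


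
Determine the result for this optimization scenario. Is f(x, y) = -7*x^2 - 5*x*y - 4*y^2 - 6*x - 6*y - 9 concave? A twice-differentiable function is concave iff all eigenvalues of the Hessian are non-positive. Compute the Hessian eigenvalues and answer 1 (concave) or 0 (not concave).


The Hessian of f(x,y) = -7*x^2 - 5*x*y - 4*y^2 - 6*x - 6*y - 9 is:
H = [[-14, -5], [-5, -8]]
Trace = -14 - 8 = -22
Determinant = -14*-8 - (-5)^2 = 87
Discriminant = (-22)^2 - 4*87 = 136.0
Eigenvalues: lambda_1 = -16.831, lambda_2 = -5.169
The function is concave.

1


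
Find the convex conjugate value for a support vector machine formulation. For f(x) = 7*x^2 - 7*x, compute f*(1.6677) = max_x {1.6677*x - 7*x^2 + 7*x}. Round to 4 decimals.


f*(y) = sup_x {y*x - a*x^2 - b*x} = sup_x {(y-b)*x - a*x^2}
FOC: (y - b) - 2a*x = 0 => x* = (y - b)/(2a)
x* = (1.6677 + 7)/(2*7) = 0.6191
f*(1.6677) = (y-b)^2/(4a) = (1.6677 + 7)^2/(4*7)
= 75.129/28 = 2.6832


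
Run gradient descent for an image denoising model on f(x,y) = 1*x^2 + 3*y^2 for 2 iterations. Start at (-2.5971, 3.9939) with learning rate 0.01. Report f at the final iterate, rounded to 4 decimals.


Gradient descent on f(x,y) = 1*x^2 + 3*y^2.
Starting point: (-2.5971, 3.9939), alpha = 0.01
Step 1: grad_x = 2*1*-2.5971 = -5.1942, grad_y = 2*3*3.9939 = 23.9634
  x_1 = -2.5971 - 0.01*-5.1942 = -2.5452
  y_1 = 3.9939 - 0.01*23.9634 = 3.7543
Step 2: grad_x = 2*1*-2.5452 = -5.0903, grad_y = 2*3*3.7543 = 22.5256
  x_2 = -2.5452 - 0.01*-5.0903 = -2.4943
  y_2 = 3.7543 - 0.01*22.5256 = 3.529
f(-2.4943, 3.529) = 1*(-2.4943)^2 + 3*3.529^2 = 43.583


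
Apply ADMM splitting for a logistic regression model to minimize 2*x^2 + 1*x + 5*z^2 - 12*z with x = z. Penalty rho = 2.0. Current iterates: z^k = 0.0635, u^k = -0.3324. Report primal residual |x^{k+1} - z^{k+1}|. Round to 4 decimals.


ADMM iteration with rho = 2.0, z^k = 0.0635, u^k = -0.3324
Step 1: x-update.
Minimize 2*x^2 + 1*x + (2.0/2)*(x - 0.0635 - 0.3324)^2
FOC: (2*2 + 2.0)*x = -1 + 2.0*(0.0635 + 0.3324)
x^{k+1} = -0.0347
Step 2: z-update.
Minimize 5*z^2 - 12*z + (2.0/2)*(-0.0347 - z - 0.3324)^2
FOC: (2*5 + 2.0)*z = 12 + 2.0*(-0.0347 - 0.3324)
z^{k+1} = 0.9388
Step 3: u-update.
u^{k+1} = -0.3324 - 0.0347 - 0.9388 = -1.3059
Step 4: Primal residual = |-0.0347 - 0.9388| = 0.9735


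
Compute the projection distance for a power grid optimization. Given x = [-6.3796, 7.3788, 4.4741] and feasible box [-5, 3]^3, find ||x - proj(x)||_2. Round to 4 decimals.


Project each component onto [-5, 3].
clip(-6.3796) = -5.0, clip(7.3788) = 3.0, clip(4.4741) = 3.0
Projection = [-5.0, 3.0, 3.0]
Squared diffs: [1.9033, 19.1739, 2.173]
Distance = sqrt(23.2502) = 4.8218


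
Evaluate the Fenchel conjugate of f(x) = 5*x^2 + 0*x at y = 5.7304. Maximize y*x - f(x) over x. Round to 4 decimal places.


f*(y) = sup_x {y*x - a*x^2 - b*x} = sup_x {(y-b)*x - a*x^2}
FOC: (y - b) - 2a*x = 0 => x* = (y - b)/(2a)
x* = (5.7304 - 0)/(2*5) = 0.573
f*(5.7304) = (y-b)^2/(4a) = (5.7304 - 0)^2/(4*5)
= 32.8375/20 = 1.6419


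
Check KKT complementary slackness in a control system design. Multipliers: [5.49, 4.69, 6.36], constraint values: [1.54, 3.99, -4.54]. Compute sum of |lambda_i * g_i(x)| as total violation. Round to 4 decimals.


KKT complementary slackness check:
lambda_1 * g_1 = 5.49 * 1.54 = 8.4546
lambda_2 * g_2 = 4.69 * 3.99 = 18.7131
lambda_3 * g_3 = 6.36 * -4.54 = -28.8744
Total violation = 8.4546 + 18.7131 + 28.8744 = 56.0421


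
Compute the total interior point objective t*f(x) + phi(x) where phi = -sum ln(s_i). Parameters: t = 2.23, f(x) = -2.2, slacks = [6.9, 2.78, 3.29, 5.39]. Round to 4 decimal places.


Step 1: Compute log-barrier.
ln values: [1.9315, 1.0225, 1.1909, 1.6845]
phi = -(1.9315 + 1.0225 + 1.1909 + 1.6845) = -5.8294
Step 2: Compute augmented objective.
t*f(x) = 2.23*-2.2 = -4.906
Total = -4.906 - 5.8294 = -10.7354


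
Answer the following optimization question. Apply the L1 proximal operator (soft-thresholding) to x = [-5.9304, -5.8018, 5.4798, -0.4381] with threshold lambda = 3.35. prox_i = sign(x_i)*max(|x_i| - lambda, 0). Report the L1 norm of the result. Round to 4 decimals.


Soft-thresholding with lambda = 3.35:
prox(-5.9304) = sign(-5.9304)*max(|-5.9304| - 3.35, 0) = -2.5804
prox(-5.8018) = sign(-5.8018)*max(|-5.8018| - 3.35, 0) = -2.4518
prox(5.4798) = sign(5.4798)*max(|5.4798| - 3.35, 0) = 2.1298
prox(-0.4381) = sign(-0.4381)*max(|-0.4381| - 3.35, 0) = 0.0
prox(x) = [-2.5804, -2.4518, 2.1298, 0.0]
||prox(x)||_1 = 2.5804 + 2.4518 + 2.1298 + 0.0 = 7.162


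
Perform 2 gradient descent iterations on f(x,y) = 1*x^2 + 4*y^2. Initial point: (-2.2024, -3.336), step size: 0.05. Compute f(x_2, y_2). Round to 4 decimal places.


Gradient descent on f(x,y) = 1*x^2 + 4*y^2.
Starting point: (-2.2024, -3.336), alpha = 0.05
Step 1: grad_x = 2*1*-2.2024 = -4.4048, grad_y = 2*4*-3.336 = -26.688
  x_1 = -2.2024 - 0.05*-4.4048 = -1.9822
  y_1 = -3.336 - 0.05*-26.688 = -2.0016
Step 2: grad_x = 2*1*-1.9822 = -3.9643, grad_y = 2*4*-2.0016 = -16.0128
  x_2 = -1.9822 - 0.05*-3.9643 = -1.7839
  y_2 = -2.0016 - 0.05*-16.0128 = -1.201
f(-1.7839, -1.201) = 1*(-1.7839)^2 + 4*(-1.201)^2 = 8.9517


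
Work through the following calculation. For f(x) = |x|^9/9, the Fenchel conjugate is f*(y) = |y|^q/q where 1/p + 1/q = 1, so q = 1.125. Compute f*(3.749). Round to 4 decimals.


The conjugate exponent q satisfies 1/p + 1/q = 1.
p = 9, so q = 9/(9 - 1) = 1.125
|y|^q = 3.749^1.125 = 4.4224
f*(3.749) = 4.4224 / 1.125 = 3.931


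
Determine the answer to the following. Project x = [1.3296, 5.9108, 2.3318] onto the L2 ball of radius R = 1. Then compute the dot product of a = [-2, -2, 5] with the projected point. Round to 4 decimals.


Step 1: Compute ||x|| (intermediates to 6 decimals).
||x|| = sqrt(1.3296^2 + 5.9108^2 + 2.3318^2) = 6.49174
Step 2: Project.
Since ||x|| > R, scale = R/||x|| = 1/6.49174 = 0.154042, proj(x) = scale * x
proj(x) = [0.204814, 0.910511, 0.359195]
Step 3: Dot product.
a^T * proj(x) = -2*0.204814 - 2*0.910511 + 5*0.359195 = -0.4347


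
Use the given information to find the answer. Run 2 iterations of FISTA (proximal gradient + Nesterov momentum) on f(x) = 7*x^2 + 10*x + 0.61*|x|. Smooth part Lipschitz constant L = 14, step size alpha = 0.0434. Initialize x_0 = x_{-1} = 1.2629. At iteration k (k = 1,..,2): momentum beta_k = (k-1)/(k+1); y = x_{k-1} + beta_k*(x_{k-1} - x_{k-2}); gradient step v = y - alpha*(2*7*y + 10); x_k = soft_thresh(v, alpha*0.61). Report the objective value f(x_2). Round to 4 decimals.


FISTA on f(x) = 7*x^2 + 10*x + 0.61*|x|
L = 14, alpha = 0.0434
Iteration 1: beta = 0.0, y = 1.2629 + 0.0*(1.2629 - 1.2629) = 1.2629
  grad(y) = 27.6806, v = y - alpha*grad = 0.0616
  prox(v) = soft_thresh(0.0616, 0.0265) = 0.0351
Iteration 2: beta = 0.3333, y = 0.0351 + 0.3333*(0.0351 - 1.2629) = -0.3742
  grad(y) = 4.7614, v = y - alpha*grad = -0.5808
  prox(v) = soft_thresh(-0.5808, 0.0265) = -0.5544
f(x_2) = 7*(-0.5544)^2 + 10*(-0.5544) + 0.61*|-0.5544| = -3.0542


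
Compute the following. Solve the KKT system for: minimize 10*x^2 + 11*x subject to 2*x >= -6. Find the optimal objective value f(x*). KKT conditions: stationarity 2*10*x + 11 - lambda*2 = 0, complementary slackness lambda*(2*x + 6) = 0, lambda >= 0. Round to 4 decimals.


Step 1: Try lambda = 0 (constraint inactive).
Stationarity: 2*10*x + 11 = 0
x* = -11/(2*10) = -0.55
Check constraint: 2*-0.55 = -1.1 >= -6 -- satisfied.
Step 2: Compute optimal value.
f(x*) = 10*(-0.55)^2 + 11*(-0.55) = -3.025


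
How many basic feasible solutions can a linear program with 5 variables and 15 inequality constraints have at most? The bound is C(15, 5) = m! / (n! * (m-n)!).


Each vertex corresponds to some choice of n active constraints out of m, so the number of vertices is at most C(m, n) = m! / (n!(m-n)!).
m = 15, n = 5
Numerator: 15 * 14 * 13 * 12 * 11
Denominator: 5! = 120
C(15, 5) = 3003


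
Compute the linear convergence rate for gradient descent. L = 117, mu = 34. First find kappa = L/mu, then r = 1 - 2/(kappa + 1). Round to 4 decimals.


Step 1: Compute the condition number.
kappa = L/mu = 117/34 = 3.4412
Step 2: Compute the convergence rate.
r = 1 - 2/(kappa + 1) = 1 - 2*mu/(L + mu) = (L - mu)/(L + mu) = 83/151 = 0.5497


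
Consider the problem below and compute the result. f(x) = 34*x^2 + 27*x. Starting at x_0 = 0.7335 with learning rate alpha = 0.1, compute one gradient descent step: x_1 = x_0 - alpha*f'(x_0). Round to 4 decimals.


We compute the gradient at x_0 and apply the update.
f'(x) = 68*x + 27
f'(0.7335) = 68*0.7335 + 27 = 76.878
x_1 = 0.7335 - 0.1*76.878 = -6.9543


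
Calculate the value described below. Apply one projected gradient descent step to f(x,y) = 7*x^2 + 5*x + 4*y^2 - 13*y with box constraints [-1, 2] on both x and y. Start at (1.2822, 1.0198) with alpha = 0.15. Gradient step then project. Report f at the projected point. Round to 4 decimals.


Step 1: Compute gradient at (1.2822, 1.0198).
grad_x = 2*7*1.2822 + 5 = 22.9508
grad_y = 2*4*1.0198 - 13 = -4.8416
Step 2: Gradient step.
x_raw = 1.2822 - 0.15*22.9508 = -2.1604
y_raw = 1.0198 - 0.15*-4.8416 = 1.746
Step 3: Project onto [-1, 2].
x_proj = clip(-2.1604) = -1.0
y_proj = clip(1.746) = 1.746
Step 4: Evaluate f.
f(-1.0, 1.746) = -8.5039


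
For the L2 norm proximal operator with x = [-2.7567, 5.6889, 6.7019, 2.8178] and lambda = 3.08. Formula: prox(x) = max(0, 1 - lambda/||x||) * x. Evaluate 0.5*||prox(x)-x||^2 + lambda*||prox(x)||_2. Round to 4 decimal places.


Step 1: Compute ||x||.
||x|| = 9.6342
Step 2: Compute scaling factor.
scale = max(0, 1 - 3.08/9.6342) = 0.6803
Step 3: prox(x) = [-1.8754, 3.8702, 4.5593, 1.917]
||prox(x)|| = 6.5542
Step 4: Proximal objective.
0.5*||prox-x||^2 = 4.7432
lambda*||prox|| = 20.1869
Total = 24.9302


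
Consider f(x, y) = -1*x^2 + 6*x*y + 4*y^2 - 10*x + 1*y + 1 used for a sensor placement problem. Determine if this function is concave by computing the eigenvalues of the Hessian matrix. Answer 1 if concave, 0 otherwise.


The Hessian of f(x,y) = -1*x^2 + 6*x*y + 4*y^2 - 10*x + 1*y + 1 is:
H = [[-2, 6], [6, 8]]
Trace = -2 + 8 = 6
Determinant = -2*8 - (6)^2 = -52
Discriminant = (6)^2 - 4*-52 = 244.0
Eigenvalues: lambda_1 = -4.8102, lambda_2 = 10.8102
The function is not concave.

0


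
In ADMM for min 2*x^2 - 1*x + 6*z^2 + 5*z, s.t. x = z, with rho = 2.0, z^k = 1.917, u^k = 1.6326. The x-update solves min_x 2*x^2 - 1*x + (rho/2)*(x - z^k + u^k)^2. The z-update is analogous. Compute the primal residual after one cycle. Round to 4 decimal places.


ADMM iteration with rho = 2.0, z^k = 1.917, u^k = 1.6326
Step 1: x-update.
Minimize 2*x^2 - 1*x + (2.0/2)*(x - 1.917 + 1.6326)^2
FOC: (2*2 + 2.0)*x = 1 + 2.0*(1.917 - 1.6326)
x^{k+1} = 0.2615
Step 2: z-update.
Minimize 6*z^2 + 5*z + (2.0/2)*(0.2615 - z + 1.6326)^2
FOC: (2*6 + 2.0)*z = -5 + 2.0*(0.2615 + 1.6326)
z^{k+1} = -0.0866
Step 3: u-update.
u^{k+1} = 1.6326 + 0.2615 + 0.0866 = 1.9806
Step 4: Primal residual = |0.2615 + 0.0866| = 0.348


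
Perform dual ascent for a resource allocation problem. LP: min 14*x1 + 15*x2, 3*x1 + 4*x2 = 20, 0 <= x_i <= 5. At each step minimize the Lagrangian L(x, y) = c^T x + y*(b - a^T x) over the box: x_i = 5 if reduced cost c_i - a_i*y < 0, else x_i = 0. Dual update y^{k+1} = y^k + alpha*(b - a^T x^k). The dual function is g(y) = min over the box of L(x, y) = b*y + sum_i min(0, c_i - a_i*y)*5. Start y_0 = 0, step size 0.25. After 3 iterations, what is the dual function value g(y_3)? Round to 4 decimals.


Dual ascent for LP: min 14*x1 + 15*x2, 3*x1 + 4*x2 = 20, 0 <= x_i <= 5
Step 1: y^k = 0.0, reduced costs: (14.0, 15.0)
  x^k = (0.0, 0.0), subgradient = b - a^T x = 20.0
  y^{k+1} = 0.0 + 0.25*20.0 = 5.0
Step 2: y^k = 5.0, reduced costs: (-1.0, -5.0)
  x^k = (5.0, 5.0), subgradient = b - a^T x = -15.0
  y^{k+1} = 5.0 + 0.25*-15.0 = 1.25
Step 3: y^k = 1.25, reduced costs: (10.25, 10.0)
  x^k = (0.0, 0.0), subgradient = b - a^T x = 20.0
  y^{k+1} = 1.25 + 0.25*20.0 = 6.25
Dual objective at y_3 = 6.25: reduced costs (-4.75, -10.0), box minimizer x = (5.0, 5.0)
g(y_3) = b*y + (c1 - a1*y)*x1 + (c2 - a2*y)*x2 = 20*6.25 + (-4.75)*5.0 + (-10.0)*5.0 = 125.0 - 23.75 - 50.0 = 51.25


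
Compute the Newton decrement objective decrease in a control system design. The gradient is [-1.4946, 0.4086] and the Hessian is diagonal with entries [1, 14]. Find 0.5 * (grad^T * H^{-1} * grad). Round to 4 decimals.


Step 1: H is diagonal, so H^(-1) * g = [-1.4946, 0.0292].
Step 2: g^T H^(-1) g = sum_i g_i^2 / H_ii
  = (-1.4946)^2/1 + (0.4086)^2/14
  = 2.2338 + 0.0119 = 2.2458
Step 3: Objective decrease = 0.5 * g^T H^(-1) g = 1.1229


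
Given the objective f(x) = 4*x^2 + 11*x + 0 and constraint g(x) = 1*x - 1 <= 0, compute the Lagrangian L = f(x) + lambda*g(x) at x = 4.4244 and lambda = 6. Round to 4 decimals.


Step 1: Evaluate f(x).
f(4.4244) = 4*4.4244^2 + 11*4.4244 + 0 = 126.9697
Step 2: Evaluate g(x).
g(4.4244) = 1*4.4244 - 1 = 3.4244
Step 3: Compute Lagrangian.
L = 126.9697 + 6*3.4244 = 147.5161


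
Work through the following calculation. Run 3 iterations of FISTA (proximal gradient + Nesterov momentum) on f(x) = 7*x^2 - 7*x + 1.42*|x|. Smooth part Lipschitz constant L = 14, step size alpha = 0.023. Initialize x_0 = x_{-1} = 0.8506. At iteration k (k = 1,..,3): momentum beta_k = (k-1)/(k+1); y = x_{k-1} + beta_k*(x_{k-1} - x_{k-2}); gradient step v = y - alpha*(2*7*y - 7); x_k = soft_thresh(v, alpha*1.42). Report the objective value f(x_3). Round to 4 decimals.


FISTA on f(x) = 7*x^2 - 7*x + 1.42*|x|
L = 14, alpha = 0.023
Iteration 1: beta = 0.0, y = 0.8506 + 0.0*(0.8506 - 0.8506) = 0.8506
  grad(y) = 4.9084, v = y - alpha*grad = 0.7377
  prox(v) = soft_thresh(0.7377, 0.0327) = 0.705
Iteration 2: beta = 0.3333, y = 0.705 + 0.3333*(0.705 - 0.8506) = 0.6565
  grad(y) = 2.1914, v = y - alpha*grad = 0.6061
  prox(v) = soft_thresh(0.6061, 0.0327) = 0.5735
Iteration 3: beta = 0.5, y = 0.5735 + 0.5*(0.5735 - 0.705) = 0.5077
  grad(y) = 0.1075, v = y - alpha*grad = 0.5052
  prox(v) = soft_thresh(0.5052, 0.0327) = 0.4725
f(x_3) = 7*0.4725^2 - 7*0.4725 + 1.42*|0.4725| = -1.0737


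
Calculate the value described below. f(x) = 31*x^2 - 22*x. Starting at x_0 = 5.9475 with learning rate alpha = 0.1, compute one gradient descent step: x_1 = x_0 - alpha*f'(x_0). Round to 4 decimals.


We compute the gradient at x_0 and apply the update.
f'(x) = 62*x - 22
f'(5.9475) = 62*5.9475 - 22 = 346.745
x_1 = 5.9475 - 0.1*346.745 = -28.727


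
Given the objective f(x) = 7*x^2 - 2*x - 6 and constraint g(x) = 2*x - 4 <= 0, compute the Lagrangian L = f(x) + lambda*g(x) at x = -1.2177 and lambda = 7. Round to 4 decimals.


Step 1: Evaluate f(x).
f(-1.2177) = 7*(-1.2177)^2 - 2*(-1.2177) - 6 = 6.815
Step 2: Evaluate g(x).
g(-1.2177) = 2*-1.2177 - 4 = -6.4354
Step 3: Compute Lagrangian.
L = 6.815 + 7*-6.4354 = -38.2328


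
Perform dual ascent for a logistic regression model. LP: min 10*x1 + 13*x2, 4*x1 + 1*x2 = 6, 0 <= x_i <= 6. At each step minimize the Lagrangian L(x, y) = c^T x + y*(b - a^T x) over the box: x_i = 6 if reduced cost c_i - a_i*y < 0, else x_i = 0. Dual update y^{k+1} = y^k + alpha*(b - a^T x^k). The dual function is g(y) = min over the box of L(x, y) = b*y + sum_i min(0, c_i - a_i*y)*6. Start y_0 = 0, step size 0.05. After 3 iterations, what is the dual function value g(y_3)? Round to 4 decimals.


Dual ascent for LP: min 10*x1 + 13*x2, 4*x1 + 1*x2 = 6, 0 <= x_i <= 6
Step 1: y^k = 0.0, reduced costs: (10.0, 13.0)
  x^k = (0.0, 0.0), subgradient = b - a^T x = 6.0
  y^{k+1} = 0.0 + 0.05*6.0 = 0.3
Step 2: y^k = 0.3, reduced costs: (8.8, 12.7)
  x^k = (0.0, 0.0), subgradient = b - a^T x = 6.0
  y^{k+1} = 0.3 + 0.05*6.0 = 0.6
Step 3: y^k = 0.6, reduced costs: (7.6, 12.4)
  x^k = (0.0, 0.0), subgradient = b - a^T x = 6.0
  y^{k+1} = 0.6 + 0.05*6.0 = 0.9
Dual objective at y_3 = 0.9: reduced costs (6.4, 12.1), box minimizer x = (0.0, 0.0)
g(y_3) = b*y + (c1 - a1*y)*x1 + (c2 - a2*y)*x2 = 6*0.9 + 6.4*0.0 + 12.1*0.0 = 5.4 + 0.0 + 0.0 = 5.4


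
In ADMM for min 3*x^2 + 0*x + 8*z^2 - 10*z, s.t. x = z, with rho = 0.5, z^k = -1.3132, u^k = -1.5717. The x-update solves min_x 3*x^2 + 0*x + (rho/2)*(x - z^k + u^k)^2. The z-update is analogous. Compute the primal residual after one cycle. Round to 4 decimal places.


ADMM iteration with rho = 0.5, z^k = -1.3132, u^k = -1.5717
Step 1: x-update.
Minimize 3*x^2 + 0*x + (0.5/2)*(x + 1.3132 - 1.5717)^2
FOC: (2*3 + 0.5)*x = 0 + 0.5*(-1.3132 + 1.5717)
x^{k+1} = 0.0199
Step 2: z-update.
Minimize 8*z^2 - 10*z + (0.5/2)*(0.0199 - z - 1.5717)^2
FOC: (2*8 + 0.5)*z = 10 + 0.5*(0.0199 - 1.5717)
z^{k+1} = 0.559
Step 3: u-update.
u^{k+1} = -1.5717 + 0.0199 - 0.559 = -2.1109
Step 4: Primal residual = |0.0199 - 0.559| = 0.5392


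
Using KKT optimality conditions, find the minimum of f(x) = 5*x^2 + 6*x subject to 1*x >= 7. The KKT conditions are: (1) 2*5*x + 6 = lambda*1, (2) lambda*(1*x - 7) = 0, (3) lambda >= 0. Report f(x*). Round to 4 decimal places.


Step 1: Try lambda = 0 (constraint inactive).
x_unc = -6/(2*5) = -0.6
Check: 1*-0.6 = -0.6 < 7 -- violated!
Step 2: Constraint must be active: 1*x = 7
x* = 7/1 = 7.0
lambda = (2*5*7.0 + 6)/1 = 76.0
Step 3: Compute optimal value.
f(x*) = 5*7.0^2 + 6*7.0 = 287.0


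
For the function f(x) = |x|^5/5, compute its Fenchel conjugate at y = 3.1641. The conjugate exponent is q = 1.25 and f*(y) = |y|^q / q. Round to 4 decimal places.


The conjugate exponent q satisfies 1/p + 1/q = 1.
p = 5, so q = 5/(5 - 1) = 1.25
|y|^q = 3.1641^1.25 = 4.22
f*(3.1641) = 4.22 / 1.25 = 3.376


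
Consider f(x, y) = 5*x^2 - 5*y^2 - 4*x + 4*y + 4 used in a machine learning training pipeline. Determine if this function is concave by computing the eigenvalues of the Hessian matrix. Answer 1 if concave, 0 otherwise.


The Hessian of f(x,y) = 5*x^2 - 5*y^2 - 4*x + 4*y + 4 is:
H = [[10, 0], [0, -10]]
Trace = 10 - 10 = 0
Determinant = 10*-10 - (0)^2 = -100
Discriminant = (0)^2 - 4*-100 = 400.0
Eigenvalues: lambda_1 = -10.0, lambda_2 = 10.0
The function is not concave.

0


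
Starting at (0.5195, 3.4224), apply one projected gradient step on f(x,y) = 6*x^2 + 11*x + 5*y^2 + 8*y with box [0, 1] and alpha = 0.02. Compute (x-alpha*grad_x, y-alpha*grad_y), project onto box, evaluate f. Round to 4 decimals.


Step 1: Compute gradient at (0.5195, 3.4224).
grad_x = 2*6*0.5195 + 11 = 17.234
grad_y = 2*5*3.4224 + 8 = 42.224
Step 2: Gradient step.
x_raw = 0.5195 - 0.02*17.234 = 0.1748
y_raw = 3.4224 - 0.02*42.224 = 2.5779
Step 3: Project onto [0, 1].
x_proj = clip(0.1748) = 0.1748
y_proj = clip(2.5779) = 1.0
Step 4: Evaluate f.
f(0.1748, 1.0) = 15.1064


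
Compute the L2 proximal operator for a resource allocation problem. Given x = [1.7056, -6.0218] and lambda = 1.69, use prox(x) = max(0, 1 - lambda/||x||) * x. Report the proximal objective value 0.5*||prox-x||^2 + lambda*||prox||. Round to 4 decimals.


Step 1: Compute ||x||.
||x|| = 6.2587
Step 2: Compute scaling factor.
scale = max(0, 1 - 1.69/6.2587) = 0.73
Step 3: prox(x) = [1.245, -4.3958]
||prox(x)|| = 4.5687
Step 4: Proximal objective.
0.5*||prox-x||^2 = 1.4281
lambda*||prox|| = 7.7211
Total = 9.1491


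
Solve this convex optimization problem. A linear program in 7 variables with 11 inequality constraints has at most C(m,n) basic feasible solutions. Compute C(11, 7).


Each vertex corresponds to some choice of n active constraints out of m, so the number of vertices is at most C(m, n) = m! / (n!(m-n)!).
m = 11, n = 7
Numerator: 11 * 10 * 9 * 8 * 7 * 6 * 5
Denominator: 7! = 5040
C(11, 7) = 330


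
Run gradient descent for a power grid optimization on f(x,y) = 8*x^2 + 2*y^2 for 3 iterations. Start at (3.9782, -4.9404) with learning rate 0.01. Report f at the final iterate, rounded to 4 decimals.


Gradient descent on f(x,y) = 8*x^2 + 2*y^2.
Starting point: (3.9782, -4.9404), alpha = 0.01
Step 1: grad_x = 2*8*3.9782 = 63.6512, grad_y = 2*2*-4.9404 = -19.7616
  x_1 = 3.9782 - 0.01*63.6512 = 3.3417
  y_1 = -4.9404 - 0.01*-19.7616 = -4.7428
Step 2: grad_x = 2*8*3.3417 = 53.467, grad_y = 2*2*-4.7428 = -18.9711
  x_2 = 3.3417 - 0.01*53.467 = 2.807
  y_2 = -4.7428 - 0.01*-18.9711 = -4.5531
Step 3: grad_x = 2*8*2.807 = 44.9123, grad_y = 2*2*-4.5531 = -18.2123
  x_3 = 2.807 - 0.01*44.9123 = 2.3579
  y_3 = -4.5531 - 0.01*-18.2123 = -4.3709
f(2.3579, -4.3709) = 8*2.3579^2 + 2*(-4.3709)^2 = 82.6878


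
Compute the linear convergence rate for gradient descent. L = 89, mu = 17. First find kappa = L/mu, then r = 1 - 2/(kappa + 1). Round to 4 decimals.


Step 1: Compute the condition number.
kappa = L/mu = 89/17 = 5.2353
Step 2: Compute the convergence rate.
r = 1 - 2/(kappa + 1) = 1 - 2*mu/(L + mu) = (L - mu)/(L + mu) = 72/106 = 0.6792


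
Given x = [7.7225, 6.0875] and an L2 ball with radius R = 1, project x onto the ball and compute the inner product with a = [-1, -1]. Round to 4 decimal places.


Step 1: Compute ||x|| (intermediates to 6 decimals).
||x|| = sqrt(7.7225^2 + 6.0875^2) = 9.833344
Step 2: Project.
Since ||x|| > R, scale = R/||x|| = 1/9.833344 = 0.101695, proj(x) = scale * x
proj(x) = [0.78534, 0.619068]
Step 3: Dot product.
a^T * proj(x) = -1*0.78534 - 1*0.619068 = -1.4044


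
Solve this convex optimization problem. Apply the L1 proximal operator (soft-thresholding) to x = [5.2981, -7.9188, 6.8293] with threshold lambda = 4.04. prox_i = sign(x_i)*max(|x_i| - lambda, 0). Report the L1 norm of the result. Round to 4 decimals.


Soft-thresholding with lambda = 4.04:
prox(5.2981) = sign(5.2981)*max(|5.2981| - 4.04, 0) = 1.2581
prox(-7.9188) = sign(-7.9188)*max(|-7.9188| - 4.04, 0) = -3.8788
prox(6.8293) = sign(6.8293)*max(|6.8293| - 4.04, 0) = 2.7893
prox(x) = [1.2581, -3.8788, 2.7893]
||prox(x)||_1 = 1.2581 + 3.8788 + 2.7893 = 7.9262


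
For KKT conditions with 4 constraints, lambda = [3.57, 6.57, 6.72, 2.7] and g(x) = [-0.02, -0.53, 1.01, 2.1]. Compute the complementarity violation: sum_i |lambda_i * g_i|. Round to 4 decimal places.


KKT complementary slackness check:
lambda_1 * g_1 = 3.57 * -0.02 = -0.0714
lambda_2 * g_2 = 6.57 * -0.53 = -3.4821
lambda_3 * g_3 = 6.72 * 1.01 = 6.7872
lambda_4 * g_4 = 2.7 * 2.1 = 5.67
Total violation = 0.0714 + 3.4821 + 6.7872 + 5.67 = 16.0107


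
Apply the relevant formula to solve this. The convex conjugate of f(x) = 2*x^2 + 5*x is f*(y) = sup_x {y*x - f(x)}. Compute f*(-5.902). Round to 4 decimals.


f*(y) = sup_x {y*x - a*x^2 - b*x} = sup_x {(y-b)*x - a*x^2}
FOC: (y - b) - 2a*x = 0 => x* = (y - b)/(2a)
x* = (-5.902 - 5)/(2*2) = -2.7255
f*(-5.902) = (y-b)^2/(4a) = (-5.902 - 5)^2/(4*2)
= 118.8536/8 = 14.8567


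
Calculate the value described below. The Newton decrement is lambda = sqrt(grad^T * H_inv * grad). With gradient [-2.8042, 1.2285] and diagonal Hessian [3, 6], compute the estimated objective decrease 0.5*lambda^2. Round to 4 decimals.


Step 1: H is diagonal, so H^(-1) * g = [-0.9347, 0.2048].
Step 2: g^T H^(-1) g = sum_i g_i^2 / H_ii
  = (-2.8042)^2/3 + (1.2285)^2/6
  = 2.6212 + 0.2515 = 2.8727
Step 3: Objective decrease = 0.5 * g^T H^(-1) g = 1.4364


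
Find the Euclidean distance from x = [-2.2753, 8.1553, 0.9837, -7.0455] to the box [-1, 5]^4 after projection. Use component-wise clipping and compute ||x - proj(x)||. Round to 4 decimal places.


Project each component onto [-1, 5].
clip(-2.2753) = -1.0, clip(8.1553) = 5.0, clip(0.9837) = 0.9837, clip(-7.0455) = -1.0
Projection = [-1.0, 5.0, 0.9837, -1.0]
Squared diffs: [1.6264, 9.9559, 0.0, 36.5481]
Distance = sqrt(48.1304) = 6.9376


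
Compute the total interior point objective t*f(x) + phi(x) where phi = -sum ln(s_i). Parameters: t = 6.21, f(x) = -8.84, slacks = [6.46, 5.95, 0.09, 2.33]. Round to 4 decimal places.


Step 1: Compute log-barrier.
ln values: [1.8656, 1.7834, -2.4079, 0.8459]
phi = -(1.8656 + 1.7834 - 2.4079 + 0.8459) = -2.0869
Step 2: Compute augmented objective.
t*f(x) = 6.21*-8.84 = -54.8964
Total = -54.8964 - 2.0869 = -56.9833


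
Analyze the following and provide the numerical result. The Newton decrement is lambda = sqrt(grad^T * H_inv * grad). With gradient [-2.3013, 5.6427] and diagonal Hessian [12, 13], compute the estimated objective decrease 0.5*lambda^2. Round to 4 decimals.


Step 1: H is diagonal, so H^(-1) * g = [-0.1918, 0.4341].
Step 2: g^T H^(-1) g = sum_i g_i^2 / H_ii
  = (-2.3013)^2/12 + (5.6427)^2/13
  = 0.4413 + 2.4492 = 2.8906
Step 3: Objective decrease = 0.5 * g^T H^(-1) g = 1.4453


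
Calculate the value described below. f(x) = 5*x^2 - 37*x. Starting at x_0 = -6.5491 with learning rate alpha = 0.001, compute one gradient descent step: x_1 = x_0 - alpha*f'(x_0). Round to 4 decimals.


We compute the gradient at x_0 and apply the update.
f'(x) = 10*x - 37
f'(-6.5491) = 10*-6.5491 - 37 = -102.491
x_1 = -6.5491 - 0.001*-102.491 = -6.4466


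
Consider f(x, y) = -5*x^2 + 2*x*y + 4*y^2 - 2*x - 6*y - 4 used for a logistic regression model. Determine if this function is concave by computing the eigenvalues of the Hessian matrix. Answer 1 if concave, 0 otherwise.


The Hessian of f(x,y) = -5*x^2 + 2*x*y + 4*y^2 - 2*x - 6*y - 4 is:
H = [[-10, 2], [2, 8]]
Trace = -10 + 8 = -2
Determinant = -10*8 - (2)^2 = -84
Discriminant = (-2)^2 - 4*-84 = 340.0
Eigenvalues: lambda_1 = -10.2195, lambda_2 = 8.2195
The function is not concave.

0


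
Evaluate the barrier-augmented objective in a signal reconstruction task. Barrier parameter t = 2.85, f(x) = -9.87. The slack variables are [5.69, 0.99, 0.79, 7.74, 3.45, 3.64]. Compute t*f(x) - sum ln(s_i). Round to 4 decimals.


Step 1: Compute log-barrier.
ln values: [1.7387, -0.0101, -0.2357, 2.0464, 1.2384, 1.292]
phi = -(1.7387 - 0.0101 - 0.2357 + 2.0464 + 1.2384 + 1.292) = -6.0697
Step 2: Compute augmented objective.
t*f(x) = 2.85*-9.87 = -28.1295
Total = -28.1295 - 6.0697 = -34.1992


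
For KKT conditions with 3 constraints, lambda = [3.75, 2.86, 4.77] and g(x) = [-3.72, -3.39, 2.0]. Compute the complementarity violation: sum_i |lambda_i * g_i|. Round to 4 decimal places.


KKT complementary slackness check:
lambda_1 * g_1 = 3.75 * -3.72 = -13.95
lambda_2 * g_2 = 2.86 * -3.39 = -9.6954
lambda_3 * g_3 = 4.77 * 2.0 = 9.54
Total violation = 13.95 + 9.6954 + 9.54 = 33.1854


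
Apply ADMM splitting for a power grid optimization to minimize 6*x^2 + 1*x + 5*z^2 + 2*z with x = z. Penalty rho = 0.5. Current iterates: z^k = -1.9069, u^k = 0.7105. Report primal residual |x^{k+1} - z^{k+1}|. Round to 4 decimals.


ADMM iteration with rho = 0.5, z^k = -1.9069, u^k = 0.7105
Step 1: x-update.
Minimize 6*x^2 + 1*x + (0.5/2)*(x + 1.9069 + 0.7105)^2
FOC: (2*6 + 0.5)*x = -1 + 0.5*(-1.9069 - 0.7105)
x^{k+1} = -0.1847
Step 2: z-update.
Minimize 5*z^2 + 2*z + (0.5/2)*(-0.1847 - z + 0.7105)^2
FOC: (2*5 + 0.5)*z = -2 + 0.5*(-0.1847 + 0.7105)
z^{k+1} = -0.1654
Step 3: u-update.
u^{k+1} = 0.7105 - 0.1847 + 0.1654 = 0.6912
Step 4: Primal residual = |-0.1847 + 0.1654| = 0.0193


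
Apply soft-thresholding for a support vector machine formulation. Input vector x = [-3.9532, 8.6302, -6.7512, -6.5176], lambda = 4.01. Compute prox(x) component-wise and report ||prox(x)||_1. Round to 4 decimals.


Soft-thresholding with lambda = 4.01:
prox(-3.9532) = sign(-3.9532)*max(|-3.9532| - 4.01, 0) = 0.0
prox(8.6302) = sign(8.6302)*max(|8.6302| - 4.01, 0) = 4.6202
prox(-6.7512) = sign(-6.7512)*max(|-6.7512| - 4.01, 0) = -2.7412
prox(-6.5176) = sign(-6.5176)*max(|-6.5176| - 4.01, 0) = -2.5076
prox(x) = [0.0, 4.6202, -2.7412, -2.5076]
||prox(x)||_1 = 0.0 + 4.6202 + 2.7412 + 2.5076 = 9.869


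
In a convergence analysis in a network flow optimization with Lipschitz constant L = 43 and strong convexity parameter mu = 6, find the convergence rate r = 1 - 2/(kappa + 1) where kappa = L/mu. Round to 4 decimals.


Step 1: Compute the condition number.
kappa = L/mu = 43/6 = 7.1667
Step 2: Compute the convergence rate.
r = 1 - 2/(kappa + 1) = 1 - 2*mu/(L + mu) = (L - mu)/(L + mu) = 37/49 = 0.7551


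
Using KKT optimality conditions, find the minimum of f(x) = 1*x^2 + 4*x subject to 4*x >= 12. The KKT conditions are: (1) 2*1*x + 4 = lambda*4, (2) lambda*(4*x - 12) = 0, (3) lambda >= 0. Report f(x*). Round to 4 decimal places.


Step 1: Try lambda = 0 (constraint inactive).
x_unc = -4/(2*1) = -2.0
Check: 4*-2.0 = -8.0 < 12 -- violated!
Step 2: Constraint must be active: 4*x = 12
x* = 12/4 = 3.0
lambda = (2*1*3.0 + 4)/4 = 2.5
Step 3: Compute optimal value.
f(x*) = 1*3.0^2 + 4*3.0 = 21.0


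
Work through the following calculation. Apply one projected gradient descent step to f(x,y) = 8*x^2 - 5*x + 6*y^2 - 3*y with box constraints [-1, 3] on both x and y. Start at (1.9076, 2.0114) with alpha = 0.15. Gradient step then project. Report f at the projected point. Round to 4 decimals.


Step 1: Compute gradient at (1.9076, 2.0114).
grad_x = 2*8*1.9076 - 5 = 25.5216
grad_y = 2*6*2.0114 - 3 = 21.1368
Step 2: Gradient step.
x_raw = 1.9076 - 0.15*25.5216 = -1.9206
y_raw = 2.0114 - 0.15*21.1368 = -1.1591
Step 3: Project onto [-1, 3].
x_proj = clip(-1.9206) = -1.0
y_proj = clip(-1.1591) = -1.0
Step 4: Evaluate f.
f(-1.0, -1.0) = 22.0


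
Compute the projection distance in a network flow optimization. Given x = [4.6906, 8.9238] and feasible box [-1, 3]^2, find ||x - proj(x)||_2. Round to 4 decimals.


Project each component onto [-1, 3].
clip(4.6906) = 3.0, clip(8.9238) = 3.0
Projection = [3.0, 3.0]
Squared diffs: [2.8581, 35.0914]
Distance = sqrt(37.9495) = 6.1603


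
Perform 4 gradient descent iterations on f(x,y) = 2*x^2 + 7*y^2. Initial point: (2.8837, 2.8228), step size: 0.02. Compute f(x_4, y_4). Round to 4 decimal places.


Gradient descent on f(x,y) = 2*x^2 + 7*y^2.
Starting point: (2.8837, 2.8228), alpha = 0.02
Step 1: grad_x = 2*2*2.8837 = 11.5348, grad_y = 2*7*2.8228 = 39.5192
  x_1 = 2.8837 - 0.02*11.5348 = 2.653
  y_1 = 2.8228 - 0.02*39.5192 = 2.0324
Step 2: grad_x = 2*2*2.653 = 10.612, grad_y = 2*7*2.0324 = 28.4538
  x_2 = 2.653 - 0.02*10.612 = 2.4408
  y_2 = 2.0324 - 0.02*28.4538 = 1.4633
Step 3: grad_x = 2*2*2.4408 = 9.7631, grad_y = 2*7*1.4633 = 20.4868
  x_3 = 2.4408 - 0.02*9.7631 = 2.2455
  y_3 = 1.4633 - 0.02*20.4868 = 1.0536
Step 4: grad_x = 2*2*2.2455 = 8.982, grad_y = 2*7*1.0536 = 14.7505
  x_4 = 2.2455 - 0.02*8.982 = 2.0659
  y_4 = 1.0536 - 0.02*14.7505 = 0.7586
f(2.0659, 0.7586) = 2*2.0659^2 + 7*0.7586^2 = 12.5638


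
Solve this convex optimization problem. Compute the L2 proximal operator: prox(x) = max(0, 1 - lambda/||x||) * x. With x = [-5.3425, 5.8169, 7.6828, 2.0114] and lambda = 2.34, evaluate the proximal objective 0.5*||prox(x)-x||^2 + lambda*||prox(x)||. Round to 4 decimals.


Step 1: Compute ||x||.
||x|| = 11.2004
Step 2: Compute scaling factor.
scale = max(0, 1 - 2.34/11.2004) = 0.7911
Step 3: prox(x) = [-4.2263, 4.6016, 6.0777, 1.5912]
||prox(x)|| = 8.8604
Step 4: Proximal objective.
0.5*||prox-x||^2 = 2.7378
lambda*||prox|| = 20.7333
Total = 23.4712
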